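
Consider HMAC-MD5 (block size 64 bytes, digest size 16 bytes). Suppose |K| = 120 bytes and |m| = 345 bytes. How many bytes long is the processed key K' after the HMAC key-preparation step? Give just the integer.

Key is 120 > 64 bytes, so it is hashed to 16 bytes then zero-padded to 64: |K'| = 64.

64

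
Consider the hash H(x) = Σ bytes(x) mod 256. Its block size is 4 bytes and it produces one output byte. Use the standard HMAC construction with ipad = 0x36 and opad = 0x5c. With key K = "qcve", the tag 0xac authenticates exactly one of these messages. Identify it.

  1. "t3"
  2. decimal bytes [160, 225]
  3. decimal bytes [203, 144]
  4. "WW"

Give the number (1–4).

4

Key "qcve" = 71 63 76 65 is exactly B = 4 bytes: K' = 71 63 76 65.
K' ⊕ ipad = 47 55 40 53; K' ⊕ opad = 2d 3f 2a 39.
m1: inner = H(47 55 40 53 74 33) = d6; tag = H(2d 3f 2a 39 d6) = a5
m2: inner = H(47 55 40 53 a0 e1) = b0; tag = H(2d 3f 2a 39 b0) = 7f
m3: inner = H(47 55 40 53 cb 90) = 8a; tag = H(2d 3f 2a 39 8a) = 59
m4: inner = H(47 55 40 53 57 57) = dd; tag = H(2d 3f 2a 39 dd) = ac ← matches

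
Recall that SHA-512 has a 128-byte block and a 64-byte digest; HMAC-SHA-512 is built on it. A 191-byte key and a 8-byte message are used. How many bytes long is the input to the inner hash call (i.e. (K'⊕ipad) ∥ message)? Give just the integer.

136

Key is 191 > 128 bytes, so it is hashed to 64 bytes then zero-padded to 128: |K'| = 128.
Inner input = (K'⊕ipad) ∥ m → 128 + 8 = 136 bytes.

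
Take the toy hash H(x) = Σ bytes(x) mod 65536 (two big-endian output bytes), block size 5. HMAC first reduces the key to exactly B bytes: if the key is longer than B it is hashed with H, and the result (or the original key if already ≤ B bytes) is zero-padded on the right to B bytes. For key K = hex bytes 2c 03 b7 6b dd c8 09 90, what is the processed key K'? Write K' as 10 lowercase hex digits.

038f000000

|K| = 8 > B = 5, so first hash the key.
H(K): sum = 44+3+183+107+221+200+9+144 = 911 → 03 8f.
Zero-pad H(K) = 03 8f to 5 bytes: K' = 03 8f 00 00 00.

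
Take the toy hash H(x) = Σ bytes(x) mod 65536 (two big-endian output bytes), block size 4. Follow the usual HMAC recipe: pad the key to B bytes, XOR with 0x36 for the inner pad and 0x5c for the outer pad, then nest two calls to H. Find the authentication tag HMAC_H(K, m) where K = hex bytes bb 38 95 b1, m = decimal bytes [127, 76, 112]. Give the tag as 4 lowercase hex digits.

0304

Key hex bytes bb 38 95 b1 is exactly B = 4 bytes: K' = bb 38 95 b1.
K' ⊕ ipad = 8d 0e a3 87.  K' ⊕ opad = e7 64 c9 ed.
Inner input = (K'⊕ipad) ∥ m = 8d 0e a3 87 ∥ 7f 4c 70.
Inner hash: sum = 141+14+163+135+127+76+112 = 768 → 03 00.
Outer input = (K'⊕opad) ∥ inner = e7 64 c9 ed ∥ 03 00.
Outer hash (tag): sum = 231+100+201+237+3+0 = 772 → 03 04.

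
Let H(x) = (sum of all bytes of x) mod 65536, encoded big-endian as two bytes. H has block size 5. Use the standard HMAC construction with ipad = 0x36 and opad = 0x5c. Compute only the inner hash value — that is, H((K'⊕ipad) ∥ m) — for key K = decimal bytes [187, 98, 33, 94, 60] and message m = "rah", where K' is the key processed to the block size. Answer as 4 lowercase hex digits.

Key decimal bytes [187, 98, 33, 94, 60] = bb 62 21 5e 3c is exactly B = 5 bytes: K' = bb 62 21 5e 3c.
K' ⊕ ipad = 8d 54 17 68 0a.
Inner input = 8d 54 17 68 0a ∥ 72 61 68.
Inner hash: sum = 141+84+23+104+10+114+97+104 = 677 → 02 a5.

02a5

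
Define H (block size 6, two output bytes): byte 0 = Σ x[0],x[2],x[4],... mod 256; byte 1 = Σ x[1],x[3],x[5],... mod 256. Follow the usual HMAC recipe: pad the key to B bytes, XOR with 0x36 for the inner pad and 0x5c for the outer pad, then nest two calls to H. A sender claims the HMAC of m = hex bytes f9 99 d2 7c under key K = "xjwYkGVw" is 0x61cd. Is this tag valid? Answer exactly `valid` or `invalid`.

Key "xjwYkGVw" = 78 6a 77 59 6b 47 56 77 is 8 bytes > B = 6, so hash it first: H(key) = b0 81, then zero-pad to 6 bytes: K' = b0 81 00 00 00 00.
K' ⊕ ipad = 86 b7 36 36 36 36; K' ⊕ opad = ec dd 5c 5c 5c 5c.
Inner hash: even-index sum = 701 mod 256 = 189; odd-index sum = 568 mod 256 = 56 → bd 38.
Outer hash (recomputed tag): even-index sum = 609 mod 256 = 97; odd-index sum = 461 mod 256 = 205 → 61 cd.
Recomputed tag = 61cd; claimed = 61cd → match.

valid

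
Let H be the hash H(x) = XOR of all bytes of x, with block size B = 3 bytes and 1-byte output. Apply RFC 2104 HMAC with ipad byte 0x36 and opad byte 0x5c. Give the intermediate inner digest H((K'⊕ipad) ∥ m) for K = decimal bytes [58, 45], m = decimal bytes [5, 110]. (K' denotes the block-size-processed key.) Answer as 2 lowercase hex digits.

Key decimal bytes [58, 45] = 3a 2d is 2 bytes ≤ B = 3; zero-pad to 3 bytes: K' = 3a 2d 00.
K' ⊕ ipad = 0c 1b 36.
Inner input = 0c 1b 36 ∥ 05 6e.
Inner hash: XOR 0c⊕1b⊕36⊕05⊕6e = 4a.

4a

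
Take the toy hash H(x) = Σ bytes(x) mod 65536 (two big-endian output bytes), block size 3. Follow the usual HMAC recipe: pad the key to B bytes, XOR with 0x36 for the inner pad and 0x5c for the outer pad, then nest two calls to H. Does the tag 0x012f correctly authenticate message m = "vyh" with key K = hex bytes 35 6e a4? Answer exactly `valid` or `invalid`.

Key hex bytes 35 6e a4 is exactly B = 3 bytes: K' = 35 6e a4.
K' ⊕ ipad = 03 58 92; K' ⊕ opad = 69 32 f8.
Inner hash: sum = 3+88+146+118+121+104 = 580 → 02 44.
Outer hash (recomputed tag): sum = 105+50+248+2+68 = 473 → 01 d9.
Recomputed tag = 01d9; claimed = 012f → mismatch.

invalid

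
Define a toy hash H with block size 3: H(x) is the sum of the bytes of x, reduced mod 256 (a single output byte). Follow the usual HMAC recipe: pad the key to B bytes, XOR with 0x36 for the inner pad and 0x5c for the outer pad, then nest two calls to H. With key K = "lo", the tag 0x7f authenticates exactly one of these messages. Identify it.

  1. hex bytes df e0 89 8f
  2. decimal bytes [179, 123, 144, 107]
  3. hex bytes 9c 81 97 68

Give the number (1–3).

1

Key "lo" = 6c 6f is 2 bytes ≤ B = 3; zero-pad to 3 bytes: K' = 6c 6f 00.
K' ⊕ ipad = 5a 59 36; K' ⊕ opad = 30 33 5c.
m1: inner = H(5a 59 36 df e0 89 8f) = c0; tag = H(30 33 5c c0) = 7f ← matches
m2: inner = H(5a 59 36 b3 7b 90 6b) = 12; tag = H(30 33 5c 12) = d1
m3: inner = H(5a 59 36 9c 81 97 68) = 05; tag = H(30 33 5c 05) = c4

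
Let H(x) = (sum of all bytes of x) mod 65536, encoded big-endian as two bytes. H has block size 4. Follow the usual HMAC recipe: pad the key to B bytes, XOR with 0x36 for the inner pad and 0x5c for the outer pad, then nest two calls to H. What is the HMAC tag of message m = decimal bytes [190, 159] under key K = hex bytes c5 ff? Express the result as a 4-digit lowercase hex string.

Key hex bytes c5 ff is 2 bytes ≤ B = 4; zero-pad to 4 bytes: K' = c5 ff 00 00.
K' ⊕ ipad = f3 c9 36 36.  K' ⊕ opad = 99 a3 5c 5c.
Inner input = (K'⊕ipad) ∥ m = f3 c9 36 36 ∥ be 9f.
Inner hash: sum = 243+201+54+54+190+159 = 901 → 03 85.
Outer input = (K'⊕opad) ∥ inner = 99 a3 5c 5c ∥ 03 85.
Outer hash (tag): sum = 153+163+92+92+3+133 = 636 → 02 7c.

027c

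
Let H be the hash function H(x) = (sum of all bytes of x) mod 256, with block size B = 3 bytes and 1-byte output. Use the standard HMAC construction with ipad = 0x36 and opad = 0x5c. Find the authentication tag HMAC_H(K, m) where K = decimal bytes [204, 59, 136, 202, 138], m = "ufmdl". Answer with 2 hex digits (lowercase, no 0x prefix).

Key decimal bytes [204, 59, 136, 202, 138] = cc 3b 88 ca 8a is 5 bytes > B = 3, so hash it first: H(key) = e3, then zero-pad to 3 bytes: K' = e3 00 00.
K' ⊕ ipad = d5 36 36.  K' ⊕ opad = bf 5c 5c.
Inner input = (K'⊕ipad) ∥ m = d5 36 36 ∥ 75 66 6d 64 6c.
Inner hash: sum = 213+54+54+117+102+109+100+108 = 857; mod 256 = 89 → 59.
Outer input = (K'⊕opad) ∥ inner = bf 5c 5c ∥ 59.
Outer hash (tag): sum = 191+92+92+89 = 464; mod 256 = 208 → d0.

d0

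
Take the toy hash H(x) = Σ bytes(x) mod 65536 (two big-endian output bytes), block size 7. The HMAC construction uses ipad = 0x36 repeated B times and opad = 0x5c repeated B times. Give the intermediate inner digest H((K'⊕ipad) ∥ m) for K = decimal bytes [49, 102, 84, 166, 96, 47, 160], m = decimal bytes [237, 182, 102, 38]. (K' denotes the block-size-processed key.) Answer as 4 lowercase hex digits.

047d

Key decimal bytes [49, 102, 84, 166, 96, 47, 160] = 31 66 54 a6 60 2f a0 is exactly B = 7 bytes: K' = 31 66 54 a6 60 2f a0.
K' ⊕ ipad = 07 50 62 90 56 19 96.
Inner input = 07 50 62 90 56 19 96 ∥ ed b6 66 26.
Inner hash: sum = 7+80+98+144+86+25+150+237+182+102+38 = 1149 → 04 7d.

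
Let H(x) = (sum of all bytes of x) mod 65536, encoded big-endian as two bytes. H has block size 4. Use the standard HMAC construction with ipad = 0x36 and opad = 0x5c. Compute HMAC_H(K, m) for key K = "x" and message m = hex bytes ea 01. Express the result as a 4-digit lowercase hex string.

0214

Key "x" = 78 is 1 byte ≤ B = 4; zero-pad to 4 bytes: K' = 78 00 00 00.
K' ⊕ ipad = 4e 36 36 36.  K' ⊕ opad = 24 5c 5c 5c.
Inner input = (K'⊕ipad) ∥ m = 4e 36 36 36 ∥ ea 01.
Inner hash: sum = 78+54+54+54+234+1 = 475 → 01 db.
Outer input = (K'⊕opad) ∥ inner = 24 5c 5c 5c ∥ 01 db.
Outer hash (tag): sum = 36+92+92+92+1+219 = 532 → 02 14.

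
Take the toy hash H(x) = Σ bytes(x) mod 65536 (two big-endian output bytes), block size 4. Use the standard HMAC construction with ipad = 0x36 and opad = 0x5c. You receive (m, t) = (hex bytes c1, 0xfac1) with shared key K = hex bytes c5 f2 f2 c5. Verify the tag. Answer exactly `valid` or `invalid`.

Key hex bytes c5 f2 f2 c5 is exactly B = 4 bytes: K' = c5 f2 f2 c5.
K' ⊕ ipad = f3 c4 c4 f3; K' ⊕ opad = 99 ae ae 99.
Inner hash: sum = 243+196+196+243+193 = 1071 → 04 2f.
Outer hash (recomputed tag): sum = 153+174+174+153+4+47 = 705 → 02 c1.
Recomputed tag = 02c1; claimed = fac1 → mismatch.

invalid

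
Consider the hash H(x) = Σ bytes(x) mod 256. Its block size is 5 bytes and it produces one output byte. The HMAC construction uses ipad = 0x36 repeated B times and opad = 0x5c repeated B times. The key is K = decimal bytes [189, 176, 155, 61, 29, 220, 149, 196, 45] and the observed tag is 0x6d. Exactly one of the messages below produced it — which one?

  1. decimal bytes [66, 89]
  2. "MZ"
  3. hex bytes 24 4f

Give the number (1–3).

1

Key decimal bytes [189, 176, 155, 61, 29, 220, 149, 196, 45] = bd b0 9b 3d 1d dc 95 c4 2d is 9 bytes > B = 5, so hash it first: H(key) = c4, then zero-pad to 5 bytes: K' = c4 00 00 00 00.
K' ⊕ ipad = f2 36 36 36 36; K' ⊕ opad = 98 5c 5c 5c 5c.
m1: inner = H(f2 36 36 36 36 42 59) = 65; tag = H(98 5c 5c 5c 5c 65) = 6d ← matches
m2: inner = H(f2 36 36 36 36 4d 5a) = 71; tag = H(98 5c 5c 5c 5c 71) = 79
m3: inner = H(f2 36 36 36 36 24 4f) = 3d; tag = H(98 5c 5c 5c 5c 3d) = 45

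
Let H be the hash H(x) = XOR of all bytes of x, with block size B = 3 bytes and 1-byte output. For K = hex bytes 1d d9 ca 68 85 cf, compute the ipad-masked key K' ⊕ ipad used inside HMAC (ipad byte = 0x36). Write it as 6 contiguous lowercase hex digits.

Key hex bytes 1d d9 ca 68 85 cf is 6 bytes > B = 3, so hash it first: H(key) = 2c, then zero-pad to 3 bytes: K' = 2c 00 00.
XOR each byte with 0x36: 2c⊕36=1a, 00⊕36=36, 00⊕36=36.

1a3636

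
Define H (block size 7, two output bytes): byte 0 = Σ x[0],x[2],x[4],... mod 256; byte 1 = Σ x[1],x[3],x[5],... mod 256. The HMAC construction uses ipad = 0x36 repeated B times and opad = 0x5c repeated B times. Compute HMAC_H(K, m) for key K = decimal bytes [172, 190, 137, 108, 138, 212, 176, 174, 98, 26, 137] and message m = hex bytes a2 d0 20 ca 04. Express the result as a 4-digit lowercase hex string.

Key decimal bytes [172, 190, 137, 108, 138, 212, 176, 174, 98, 26, 137] = ac be 89 6c 8a d4 b0 ae 62 1a 89 is 11 bytes > B = 7, so hash it first: H(key) = 5a c6, then zero-pad to 7 bytes: K' = 5a c6 00 00 00 00 00.
K' ⊕ ipad = 6c f0 36 36 36 36 36.  K' ⊕ opad = 06 9a 5c 5c 5c 5c 5c.
Inner input = (K'⊕ipad) ∥ m = 6c f0 36 36 36 36 36 ∥ a2 d0 20 ca 04.
Inner hash: even-index sum = 680 mod 256 = 168; odd-index sum = 546 mod 256 = 34 → a8 22.
Outer input = (K'⊕opad) ∥ inner = 06 9a 5c 5c 5c 5c 5c ∥ a8 22.
Outer hash (tag): even-index sum = 316 mod 256 = 60; odd-index sum = 506 mod 256 = 250 → 3c fa.

3cfa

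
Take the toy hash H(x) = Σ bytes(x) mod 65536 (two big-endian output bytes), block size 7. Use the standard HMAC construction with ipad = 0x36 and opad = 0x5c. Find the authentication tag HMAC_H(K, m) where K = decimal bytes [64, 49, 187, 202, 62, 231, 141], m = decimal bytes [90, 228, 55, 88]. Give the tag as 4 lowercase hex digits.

0460

Key decimal bytes [64, 49, 187, 202, 62, 231, 141] = 40 31 bb ca 3e e7 8d is exactly B = 7 bytes: K' = 40 31 bb ca 3e e7 8d.
K' ⊕ ipad = 76 07 8d fc 08 d1 bb.  K' ⊕ opad = 1c 6d e7 96 62 bb d1.
Inner input = (K'⊕ipad) ∥ m = 76 07 8d fc 08 d1 bb ∥ 5a e4 37 58.
Inner hash: sum = 118+7+141+252+8+209+187+90+228+55+88 = 1383 → 05 67.
Outer input = (K'⊕opad) ∥ inner = 1c 6d e7 96 62 bb d1 ∥ 05 67.
Outer hash (tag): sum = 28+109+231+150+98+187+209+5+103 = 1120 → 04 60.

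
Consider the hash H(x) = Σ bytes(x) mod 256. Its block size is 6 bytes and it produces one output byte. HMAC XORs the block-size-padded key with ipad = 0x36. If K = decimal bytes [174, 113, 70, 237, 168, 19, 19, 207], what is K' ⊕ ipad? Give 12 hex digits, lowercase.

Key decimal bytes [174, 113, 70, 237, 168, 19, 19, 207] = ae 71 46 ed a8 13 13 cf is 8 bytes > B = 6, so hash it first: H(key) = ef, then zero-pad to 6 bytes: K' = ef 00 00 00 00 00.
XOR each byte with 0x36: ef⊕36=d9, 00⊕36=36, 00⊕36=36, 00⊕36=36, 00⊕36=36, 00⊕36=36.

d93636363636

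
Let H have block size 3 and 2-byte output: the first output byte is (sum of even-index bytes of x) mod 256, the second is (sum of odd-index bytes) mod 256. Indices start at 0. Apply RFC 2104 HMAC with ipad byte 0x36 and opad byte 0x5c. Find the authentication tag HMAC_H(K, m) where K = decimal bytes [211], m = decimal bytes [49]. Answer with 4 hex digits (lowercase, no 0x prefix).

Key decimal bytes [211] = d3 is 1 byte ≤ B = 3; zero-pad to 3 bytes: K' = d3 00 00.
K' ⊕ ipad = e5 36 36.  K' ⊕ opad = 8f 5c 5c.
Inner input = (K'⊕ipad) ∥ m = e5 36 36 ∥ 31.
Inner hash: even-index sum = 283 mod 256 = 27; odd-index sum = 103 mod 256 = 103 → 1b 67.
Outer input = (K'⊕opad) ∥ inner = 8f 5c 5c ∥ 1b 67.
Outer hash (tag): even-index sum = 338 mod 256 = 82; odd-index sum = 119 mod 256 = 119 → 52 77.

5277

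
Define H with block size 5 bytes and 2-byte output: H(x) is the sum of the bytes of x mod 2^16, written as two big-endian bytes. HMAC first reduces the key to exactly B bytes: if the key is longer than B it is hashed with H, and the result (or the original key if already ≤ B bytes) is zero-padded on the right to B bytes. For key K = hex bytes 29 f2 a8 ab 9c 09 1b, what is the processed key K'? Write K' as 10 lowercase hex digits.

|K| = 7 > B = 5, so first hash the key.
H(K): sum = 41+242+168+171+156+9+27 = 814 → 03 2e.
Zero-pad H(K) = 03 2e to 5 bytes: K' = 03 2e 00 00 00.

032e000000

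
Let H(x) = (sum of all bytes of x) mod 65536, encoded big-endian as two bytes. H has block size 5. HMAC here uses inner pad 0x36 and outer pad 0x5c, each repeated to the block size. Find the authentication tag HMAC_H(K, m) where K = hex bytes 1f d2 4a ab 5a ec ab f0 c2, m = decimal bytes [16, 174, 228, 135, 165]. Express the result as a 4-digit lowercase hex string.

Key hex bytes 1f d2 4a ab 5a ec ab f0 c2 is 9 bytes > B = 5, so hash it first: H(key) = 05 89, then zero-pad to 5 bytes: K' = 05 89 00 00 00.
K' ⊕ ipad = 33 bf 36 36 36.  K' ⊕ opad = 59 d5 5c 5c 5c.
Inner input = (K'⊕ipad) ∥ m = 33 bf 36 36 36 ∥ 10 ae e4 87 a5.
Inner hash: sum = 51+191+54+54+54+16+174+228+135+165 = 1122 → 04 62.
Outer input = (K'⊕opad) ∥ inner = 59 d5 5c 5c 5c ∥ 04 62.
Outer hash (tag): sum = 89+213+92+92+92+4+98 = 680 → 02 a8.

02a8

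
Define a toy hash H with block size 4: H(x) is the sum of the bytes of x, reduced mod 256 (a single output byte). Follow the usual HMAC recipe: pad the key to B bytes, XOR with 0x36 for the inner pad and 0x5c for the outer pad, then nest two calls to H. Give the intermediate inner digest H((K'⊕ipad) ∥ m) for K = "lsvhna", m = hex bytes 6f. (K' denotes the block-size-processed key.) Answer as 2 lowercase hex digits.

Key "lsvhna" = 6c 73 76 68 6e 61 is 6 bytes > B = 4, so hash it first: H(key) = 8c, then zero-pad to 4 bytes: K' = 8c 00 00 00.
K' ⊕ ipad = ba 36 36 36.
Inner input = ba 36 36 36 ∥ 6f.
Inner hash: sum = 186+54+54+54+111 = 459; mod 256 = 203 → cb.

cb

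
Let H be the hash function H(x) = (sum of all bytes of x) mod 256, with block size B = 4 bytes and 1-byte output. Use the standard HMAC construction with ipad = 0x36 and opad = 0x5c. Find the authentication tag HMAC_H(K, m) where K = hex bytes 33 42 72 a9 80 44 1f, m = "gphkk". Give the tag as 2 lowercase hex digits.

Key hex bytes 33 42 72 a9 80 44 1f is 7 bytes > B = 4, so hash it first: H(key) = 73, then zero-pad to 4 bytes: K' = 73 00 00 00.
K' ⊕ ipad = 45 36 36 36.  K' ⊕ opad = 2f 5c 5c 5c.
Inner input = (K'⊕ipad) ∥ m = 45 36 36 36 ∥ 67 70 68 6b 6b.
Inner hash: sum = 69+54+54+54+103+112+104+107+107 = 764; mod 256 = 252 → fc.
Outer input = (K'⊕opad) ∥ inner = 2f 5c 5c 5c ∥ fc.
Outer hash (tag): sum = 47+92+92+92+252 = 575; mod 256 = 63 → 3f.

3f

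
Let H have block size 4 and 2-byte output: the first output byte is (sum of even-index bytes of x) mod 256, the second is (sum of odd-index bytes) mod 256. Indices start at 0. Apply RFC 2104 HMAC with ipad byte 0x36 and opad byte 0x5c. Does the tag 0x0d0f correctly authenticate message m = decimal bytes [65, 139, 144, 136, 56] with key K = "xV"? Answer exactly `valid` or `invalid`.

Key "xV" = 78 56 is 2 bytes ≤ B = 4; zero-pad to 4 bytes: K' = 78 56 00 00.
K' ⊕ ipad = 4e 60 36 36; K' ⊕ opad = 24 0a 5c 5c.
Inner hash: even-index sum = 397 mod 256 = 141; odd-index sum = 425 mod 256 = 169 → 8d a9.
Outer hash (recomputed tag): even-index sum = 269 mod 256 = 13; odd-index sum = 271 mod 256 = 15 → 0d 0f.
Recomputed tag = 0d0f; claimed = 0d0f → match.

valid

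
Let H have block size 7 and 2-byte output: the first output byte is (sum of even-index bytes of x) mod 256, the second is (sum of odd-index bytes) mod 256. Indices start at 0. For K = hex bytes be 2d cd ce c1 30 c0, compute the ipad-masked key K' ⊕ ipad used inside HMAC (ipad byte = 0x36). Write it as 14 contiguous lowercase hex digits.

881bfbf8f706f6

Key hex bytes be 2d cd ce c1 30 c0 is exactly B = 7 bytes: K' = be 2d cd ce c1 30 c0.
XOR each byte with 0x36: be⊕36=88, 2d⊕36=1b, cd⊕36=fb, ce⊕36=f8, c1⊕36=f7, 30⊕36=06, c0⊕36=f6.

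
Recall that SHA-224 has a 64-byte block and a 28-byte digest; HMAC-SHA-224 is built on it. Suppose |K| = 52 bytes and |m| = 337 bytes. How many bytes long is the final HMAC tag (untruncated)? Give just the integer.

28

The tag is one SHA-224 digest: 28 bytes.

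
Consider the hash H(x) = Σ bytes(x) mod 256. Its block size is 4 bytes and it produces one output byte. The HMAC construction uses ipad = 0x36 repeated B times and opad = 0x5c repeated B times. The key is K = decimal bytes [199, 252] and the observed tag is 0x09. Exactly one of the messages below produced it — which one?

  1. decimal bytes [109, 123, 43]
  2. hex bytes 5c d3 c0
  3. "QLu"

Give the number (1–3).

2

Key decimal bytes [199, 252] = c7 fc is 2 bytes ≤ B = 4; zero-pad to 4 bytes: K' = c7 fc 00 00.
K' ⊕ ipad = f1 ca 36 36; K' ⊕ opad = 9b a0 5c 5c.
m1: inner = H(f1 ca 36 36 6d 7b 2b) = 3a; tag = H(9b a0 5c 5c 3a) = 2d
m2: inner = H(f1 ca 36 36 5c d3 c0) = 16; tag = H(9b a0 5c 5c 16) = 09 ← matches
m3: inner = H(f1 ca 36 36 51 4c 75) = 39; tag = H(9b a0 5c 5c 39) = 2c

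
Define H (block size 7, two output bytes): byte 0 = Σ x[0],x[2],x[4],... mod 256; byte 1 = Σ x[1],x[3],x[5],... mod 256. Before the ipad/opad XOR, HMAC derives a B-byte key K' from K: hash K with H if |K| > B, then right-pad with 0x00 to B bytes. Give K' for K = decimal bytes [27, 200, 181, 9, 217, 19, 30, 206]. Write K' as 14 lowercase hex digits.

c7b20000000000

|K| = 8 > B = 7, so first hash the key.
H(K): even-index sum = 455 mod 256 = 199; odd-index sum = 434 mod 256 = 178 → c7 b2.
Zero-pad H(K) = c7 b2 to 7 bytes: K' = c7 b2 00 00 00 00 00.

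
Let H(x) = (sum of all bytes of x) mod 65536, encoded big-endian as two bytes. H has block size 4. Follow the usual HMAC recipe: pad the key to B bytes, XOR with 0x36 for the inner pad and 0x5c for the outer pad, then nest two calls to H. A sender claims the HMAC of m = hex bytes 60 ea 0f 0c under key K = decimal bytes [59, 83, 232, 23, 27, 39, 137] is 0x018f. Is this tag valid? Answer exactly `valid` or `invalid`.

valid

Key decimal bytes [59, 83, 232, 23, 27, 39, 137] = 3b 53 e8 17 1b 27 89 is 7 bytes > B = 4, so hash it first: H(key) = 02 58, then zero-pad to 4 bytes: K' = 02 58 00 00.
K' ⊕ ipad = 34 6e 36 36; K' ⊕ opad = 5e 04 5c 5c.
Inner hash: sum = 52+110+54+54+96+234+15+12 = 627 → 02 73.
Outer hash (recomputed tag): sum = 94+4+92+92+2+115 = 399 → 01 8f.
Recomputed tag = 018f; claimed = 018f → match.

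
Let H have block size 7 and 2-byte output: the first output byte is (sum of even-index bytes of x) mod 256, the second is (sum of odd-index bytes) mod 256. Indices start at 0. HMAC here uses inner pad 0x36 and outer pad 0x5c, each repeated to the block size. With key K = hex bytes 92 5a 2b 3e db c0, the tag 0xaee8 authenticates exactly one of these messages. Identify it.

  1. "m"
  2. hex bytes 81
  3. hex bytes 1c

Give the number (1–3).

Key hex bytes 92 5a 2b 3e db c0 is 6 bytes ≤ B = 7; zero-pad to 7 bytes: K' = 92 5a 2b 3e db c0 00.
K' ⊕ ipad = a4 6c 1d 08 ed f6 36; K' ⊕ opad = ce 06 77 62 87 9c 5c.
m1: inner = H(a4 6c 1d 08 ed f6 36 6d) = e4 d7; tag = H(ce 06 77 62 87 9c 5c e4 d7) = ffe8
m2: inner = H(a4 6c 1d 08 ed f6 36 81) = e4 eb; tag = H(ce 06 77 62 87 9c 5c e4 eb) = 13e8
m3: inner = H(a4 6c 1d 08 ed f6 36 1c) = e4 86; tag = H(ce 06 77 62 87 9c 5c e4 86) = aee8 ← matches

3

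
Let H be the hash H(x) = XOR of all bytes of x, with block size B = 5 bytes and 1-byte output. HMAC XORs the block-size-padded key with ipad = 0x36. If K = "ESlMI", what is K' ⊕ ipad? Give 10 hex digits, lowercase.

Key "ESlMI" = 45 53 6c 4d 49 is exactly B = 5 bytes: K' = 45 53 6c 4d 49.
XOR each byte with 0x36: 45⊕36=73, 53⊕36=65, 6c⊕36=5a, 4d⊕36=7b, 49⊕36=7f.

73655a7b7f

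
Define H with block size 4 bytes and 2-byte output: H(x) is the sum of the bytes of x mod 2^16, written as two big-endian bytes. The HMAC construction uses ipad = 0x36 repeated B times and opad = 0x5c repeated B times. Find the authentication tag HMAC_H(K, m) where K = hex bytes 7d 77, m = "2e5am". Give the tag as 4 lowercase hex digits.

Key hex bytes 7d 77 is 2 bytes ≤ B = 4; zero-pad to 4 bytes: K' = 7d 77 00 00.
K' ⊕ ipad = 4b 41 36 36.  K' ⊕ opad = 21 2b 5c 5c.
Inner input = (K'⊕ipad) ∥ m = 4b 41 36 36 ∥ 32 65 35 61 6d.
Inner hash: sum = 75+65+54+54+50+101+53+97+109 = 658 → 02 92.
Outer input = (K'⊕opad) ∥ inner = 21 2b 5c 5c ∥ 02 92.
Outer hash (tag): sum = 33+43+92+92+2+146 = 408 → 01 98.

0198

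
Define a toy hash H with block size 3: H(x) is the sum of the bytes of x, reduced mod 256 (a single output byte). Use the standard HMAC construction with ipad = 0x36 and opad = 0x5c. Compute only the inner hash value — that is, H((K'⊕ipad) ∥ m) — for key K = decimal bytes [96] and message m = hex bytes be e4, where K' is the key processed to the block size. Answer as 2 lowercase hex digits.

64

Key decimal bytes [96] = 60 is 1 byte ≤ B = 3; zero-pad to 3 bytes: K' = 60 00 00.
K' ⊕ ipad = 56 36 36.
Inner input = 56 36 36 ∥ be e4.
Inner hash: sum = 86+54+54+190+228 = 612; mod 256 = 100 → 64.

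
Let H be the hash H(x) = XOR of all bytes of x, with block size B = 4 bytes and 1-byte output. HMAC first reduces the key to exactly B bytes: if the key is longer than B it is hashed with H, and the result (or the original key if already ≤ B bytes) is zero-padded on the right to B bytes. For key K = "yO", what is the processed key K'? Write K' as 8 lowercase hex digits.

794f0000

Key "yO" = 79 4f is 2 bytes ≤ B = 4; zero-pad to 4 bytes: K' = 79 4f 00 00.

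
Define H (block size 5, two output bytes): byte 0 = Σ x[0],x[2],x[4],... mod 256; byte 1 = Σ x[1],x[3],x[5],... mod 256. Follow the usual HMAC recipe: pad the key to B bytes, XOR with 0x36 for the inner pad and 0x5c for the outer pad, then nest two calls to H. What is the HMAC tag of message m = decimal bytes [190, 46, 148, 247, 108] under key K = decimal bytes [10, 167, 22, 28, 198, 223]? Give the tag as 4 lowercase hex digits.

fabb

Key decimal bytes [10, 167, 22, 28, 198, 223] = 0a a7 16 1c c6 df is 6 bytes > B = 5, so hash it first: H(key) = e6 a2, then zero-pad to 5 bytes: K' = e6 a2 00 00 00.
K' ⊕ ipad = d0 94 36 36 36.  K' ⊕ opad = ba fe 5c 5c 5c.
Inner input = (K'⊕ipad) ∥ m = d0 94 36 36 36 ∥ be 2e 94 f7 6c.
Inner hash: even-index sum = 609 mod 256 = 97; odd-index sum = 648 mod 256 = 136 → 61 88.
Outer input = (K'⊕opad) ∥ inner = ba fe 5c 5c 5c ∥ 61 88.
Outer hash (tag): even-index sum = 506 mod 256 = 250; odd-index sum = 443 mod 256 = 187 → fa bb.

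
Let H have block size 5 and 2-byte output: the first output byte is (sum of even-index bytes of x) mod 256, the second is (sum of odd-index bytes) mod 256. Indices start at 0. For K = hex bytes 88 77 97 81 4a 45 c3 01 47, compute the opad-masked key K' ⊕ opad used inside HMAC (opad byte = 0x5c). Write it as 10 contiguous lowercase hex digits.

2f625c5c5c

Key hex bytes 88 77 97 81 4a 45 c3 01 47 is 9 bytes > B = 5, so hash it first: H(key) = 73 3e, then zero-pad to 5 bytes: K' = 73 3e 00 00 00.
XOR each byte with 0x5c: 73⊕5c=2f, 3e⊕5c=62, 00⊕5c=5c, 00⊕5c=5c, 00⊕5c=5c.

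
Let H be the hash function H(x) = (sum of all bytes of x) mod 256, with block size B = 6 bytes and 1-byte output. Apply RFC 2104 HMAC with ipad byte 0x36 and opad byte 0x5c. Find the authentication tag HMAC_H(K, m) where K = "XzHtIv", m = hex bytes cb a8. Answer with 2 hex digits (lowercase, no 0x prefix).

51

Key "XzHtIv" = 58 7a 48 74 49 76 is exactly B = 6 bytes: K' = 58 7a 48 74 49 76.
K' ⊕ ipad = 6e 4c 7e 42 7f 40.  K' ⊕ opad = 04 26 14 28 15 2a.
Inner input = (K'⊕ipad) ∥ m = 6e 4c 7e 42 7f 40 ∥ cb a8.
Inner hash: sum = 110+76+126+66+127+64+203+168 = 940; mod 256 = 172 → ac.
Outer input = (K'⊕opad) ∥ inner = 04 26 14 28 15 2a ∥ ac.
Outer hash (tag): sum = 4+38+20+40+21+42+172 = 337; mod 256 = 81 → 51.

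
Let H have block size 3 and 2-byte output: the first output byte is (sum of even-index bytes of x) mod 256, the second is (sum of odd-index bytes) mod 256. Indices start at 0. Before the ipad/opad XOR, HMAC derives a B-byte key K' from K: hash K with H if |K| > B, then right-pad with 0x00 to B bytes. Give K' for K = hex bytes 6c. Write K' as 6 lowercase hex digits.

Key hex bytes 6c is 1 byte ≤ B = 3; zero-pad to 3 bytes: K' = 6c 00 00.

6c0000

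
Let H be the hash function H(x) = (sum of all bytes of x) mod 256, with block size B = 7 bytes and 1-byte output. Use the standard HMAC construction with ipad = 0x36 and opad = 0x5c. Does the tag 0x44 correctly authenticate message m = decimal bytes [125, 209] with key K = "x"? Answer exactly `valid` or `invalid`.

Key "x" = 78 is 1 byte ≤ B = 7; zero-pad to 7 bytes: K' = 78 00 00 00 00 00 00.
K' ⊕ ipad = 4e 36 36 36 36 36 36; K' ⊕ opad = 24 5c 5c 5c 5c 5c 5c.
Inner hash: sum = 78+54+54+54+54+54+54+125+209 = 736; mod 256 = 224 → e0.
Outer hash (recomputed tag): sum = 36+92+92+92+92+92+92+224 = 812; mod 256 = 44 → 2c.
Recomputed tag = 2c; claimed = 44 → mismatch.

invalid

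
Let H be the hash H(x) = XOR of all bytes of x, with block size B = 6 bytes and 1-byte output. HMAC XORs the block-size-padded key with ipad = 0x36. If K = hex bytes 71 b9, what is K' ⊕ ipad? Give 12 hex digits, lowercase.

478f36363636

Key hex bytes 71 b9 is 2 bytes ≤ B = 6; zero-pad to 6 bytes: K' = 71 b9 00 00 00 00.
XOR each byte with 0x36: 71⊕36=47, b9⊕36=8f, 00⊕36=36, 00⊕36=36, 00⊕36=36, 00⊕36=36.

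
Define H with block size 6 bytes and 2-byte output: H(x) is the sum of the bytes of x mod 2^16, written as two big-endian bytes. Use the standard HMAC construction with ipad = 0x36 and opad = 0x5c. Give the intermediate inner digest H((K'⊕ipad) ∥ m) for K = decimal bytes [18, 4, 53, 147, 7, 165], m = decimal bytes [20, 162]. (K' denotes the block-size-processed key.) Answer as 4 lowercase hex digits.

0278

Key decimal bytes [18, 4, 53, 147, 7, 165] = 12 04 35 93 07 a5 is exactly B = 6 bytes: K' = 12 04 35 93 07 a5.
K' ⊕ ipad = 24 32 03 a5 31 93.
Inner input = 24 32 03 a5 31 93 ∥ 14 a2.
Inner hash: sum = 36+50+3+165+49+147+20+162 = 632 → 02 78.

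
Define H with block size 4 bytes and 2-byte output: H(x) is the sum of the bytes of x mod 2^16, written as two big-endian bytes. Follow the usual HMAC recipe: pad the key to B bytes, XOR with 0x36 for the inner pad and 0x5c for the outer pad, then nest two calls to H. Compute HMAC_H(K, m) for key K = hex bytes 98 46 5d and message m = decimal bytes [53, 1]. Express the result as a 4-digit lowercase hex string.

0231

Key hex bytes 98 46 5d is 3 bytes ≤ B = 4; zero-pad to 4 bytes: K' = 98 46 5d 00.
K' ⊕ ipad = ae 70 6b 36.  K' ⊕ opad = c4 1a 01 5c.
Inner input = (K'⊕ipad) ∥ m = ae 70 6b 36 ∥ 35 01.
Inner hash: sum = 174+112+107+54+53+1 = 501 → 01 f5.
Outer input = (K'⊕opad) ∥ inner = c4 1a 01 5c ∥ 01 f5.
Outer hash (tag): sum = 196+26+1+92+1+245 = 561 → 02 31.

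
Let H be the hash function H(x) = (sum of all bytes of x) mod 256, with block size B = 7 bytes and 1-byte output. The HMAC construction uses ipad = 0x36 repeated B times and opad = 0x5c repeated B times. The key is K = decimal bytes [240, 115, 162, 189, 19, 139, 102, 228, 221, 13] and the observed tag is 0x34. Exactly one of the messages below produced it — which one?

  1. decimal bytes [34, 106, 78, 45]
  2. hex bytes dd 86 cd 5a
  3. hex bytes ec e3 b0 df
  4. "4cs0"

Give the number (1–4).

Key decimal bytes [240, 115, 162, 189, 19, 139, 102, 228, 221, 13] = f0 73 a2 bd 13 8b 66 e4 dd 0d is 10 bytes > B = 7, so hash it first: H(key) = 94, then zero-pad to 7 bytes: K' = 94 00 00 00 00 00 00.
K' ⊕ ipad = a2 36 36 36 36 36 36; K' ⊕ opad = c8 5c 5c 5c 5c 5c 5c.
m1: inner = H(a2 36 36 36 36 36 36 22 6a 4e 2d) = ed; tag = H(c8 5c 5c 5c 5c 5c 5c ed) = dd
m2: inner = H(a2 36 36 36 36 36 36 dd 86 cd 5a) = 70; tag = H(c8 5c 5c 5c 5c 5c 5c 70) = 60
m3: inner = H(a2 36 36 36 36 36 36 ec e3 b0 df) = 44; tag = H(c8 5c 5c 5c 5c 5c 5c 44) = 34 ← matches
m4: inner = H(a2 36 36 36 36 36 36 34 63 73 30) = 20; tag = H(c8 5c 5c 5c 5c 5c 5c 20) = 10

3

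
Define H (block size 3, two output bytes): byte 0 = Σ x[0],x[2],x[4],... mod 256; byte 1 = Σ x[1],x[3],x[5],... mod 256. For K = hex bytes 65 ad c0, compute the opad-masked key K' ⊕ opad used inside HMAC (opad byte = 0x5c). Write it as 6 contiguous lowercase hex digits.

Key hex bytes 65 ad c0 is exactly B = 3 bytes: K' = 65 ad c0.
XOR each byte with 0x5c: 65⊕5c=39, ad⊕5c=f1, c0⊕5c=9c.

39f19c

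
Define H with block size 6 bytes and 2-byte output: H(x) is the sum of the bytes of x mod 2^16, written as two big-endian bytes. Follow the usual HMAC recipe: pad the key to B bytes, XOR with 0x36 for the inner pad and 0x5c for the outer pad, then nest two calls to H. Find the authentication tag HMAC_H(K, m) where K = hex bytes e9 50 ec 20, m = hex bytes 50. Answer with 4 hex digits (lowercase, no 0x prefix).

Key hex bytes e9 50 ec 20 is 4 bytes ≤ B = 6; zero-pad to 6 bytes: K' = e9 50 ec 20 00 00.
K' ⊕ ipad = df 66 da 16 36 36.  K' ⊕ opad = b5 0c b0 7c 5c 5c.
Inner input = (K'⊕ipad) ∥ m = df 66 da 16 36 36 ∥ 50.
Inner hash: sum = 223+102+218+22+54+54+80 = 753 → 02 f1.
Outer input = (K'⊕opad) ∥ inner = b5 0c b0 7c 5c 5c ∥ 02 f1.
Outer hash (tag): sum = 181+12+176+124+92+92+2+241 = 920 → 03 98.

0398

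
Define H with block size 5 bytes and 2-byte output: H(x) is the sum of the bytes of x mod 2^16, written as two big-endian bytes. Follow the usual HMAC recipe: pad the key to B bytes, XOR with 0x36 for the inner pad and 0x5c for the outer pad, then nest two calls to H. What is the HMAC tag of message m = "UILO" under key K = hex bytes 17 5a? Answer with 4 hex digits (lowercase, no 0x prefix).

01cf

Key hex bytes 17 5a is 2 bytes ≤ B = 5; zero-pad to 5 bytes: K' = 17 5a 00 00 00.
K' ⊕ ipad = 21 6c 36 36 36.  K' ⊕ opad = 4b 06 5c 5c 5c.
Inner input = (K'⊕ipad) ∥ m = 21 6c 36 36 36 ∥ 55 49 4c 4f.
Inner hash: sum = 33+108+54+54+54+85+73+76+79 = 616 → 02 68.
Outer input = (K'⊕opad) ∥ inner = 4b 06 5c 5c 5c ∥ 02 68.
Outer hash (tag): sum = 75+6+92+92+92+2+104 = 463 → 01 cf.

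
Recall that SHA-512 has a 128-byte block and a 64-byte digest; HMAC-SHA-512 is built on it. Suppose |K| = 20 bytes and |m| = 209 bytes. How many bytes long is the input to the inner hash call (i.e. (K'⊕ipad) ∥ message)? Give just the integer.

337

Key is 20 ≤ 128 bytes, zero-padded: |K'| = 128.
Inner input = (K'⊕ipad) ∥ m → 128 + 209 = 337 bytes.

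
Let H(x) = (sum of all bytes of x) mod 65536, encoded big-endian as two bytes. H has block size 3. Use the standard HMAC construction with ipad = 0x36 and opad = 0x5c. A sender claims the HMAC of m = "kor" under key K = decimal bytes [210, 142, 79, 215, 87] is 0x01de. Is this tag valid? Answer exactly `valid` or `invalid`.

Key decimal bytes [210, 142, 79, 215, 87] = d2 8e 4f d7 57 is 5 bytes > B = 3, so hash it first: H(key) = 02 dd, then zero-pad to 3 bytes: K' = 02 dd 00.
K' ⊕ ipad = 34 eb 36; K' ⊕ opad = 5e 81 5c.
Inner hash: sum = 52+235+54+107+111+114 = 673 → 02 a1.
Outer hash (recomputed tag): sum = 94+129+92+2+161 = 478 → 01 de.
Recomputed tag = 01de; claimed = 01de → match.

valid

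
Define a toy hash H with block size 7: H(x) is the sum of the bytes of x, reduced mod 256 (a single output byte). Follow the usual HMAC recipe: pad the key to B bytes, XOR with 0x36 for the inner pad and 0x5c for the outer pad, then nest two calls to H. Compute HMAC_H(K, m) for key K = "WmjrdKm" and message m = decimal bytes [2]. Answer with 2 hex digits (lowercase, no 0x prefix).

a8

Key "WmjrdKm" = 57 6d 6a 72 64 4b 6d is exactly B = 7 bytes: K' = 57 6d 6a 72 64 4b 6d.
K' ⊕ ipad = 61 5b 5c 44 52 7d 5b.  K' ⊕ opad = 0b 31 36 2e 38 17 31.
Inner input = (K'⊕ipad) ∥ m = 61 5b 5c 44 52 7d 5b ∥ 02.
Inner hash: sum = 97+91+92+68+82+125+91+2 = 648; mod 256 = 136 → 88.
Outer input = (K'⊕opad) ∥ inner = 0b 31 36 2e 38 17 31 ∥ 88.
Outer hash (tag): sum = 11+49+54+46+56+23+49+136 = 424; mod 256 = 168 → a8.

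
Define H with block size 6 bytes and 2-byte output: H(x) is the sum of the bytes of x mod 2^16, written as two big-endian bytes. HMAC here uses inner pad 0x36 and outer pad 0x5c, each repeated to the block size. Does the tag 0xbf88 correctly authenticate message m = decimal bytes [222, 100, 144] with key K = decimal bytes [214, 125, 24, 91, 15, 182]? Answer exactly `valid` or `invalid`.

Key decimal bytes [214, 125, 24, 91, 15, 182] = d6 7d 18 5b 0f b6 is exactly B = 6 bytes: K' = d6 7d 18 5b 0f b6.
K' ⊕ ipad = e0 4b 2e 6d 39 80; K' ⊕ opad = 8a 21 44 07 53 ea.
Inner hash: sum = 224+75+46+109+57+128+222+100+144 = 1105 → 04 51.
Outer hash (recomputed tag): sum = 138+33+68+7+83+234+4+81 = 648 → 02 88.
Recomputed tag = 0288; claimed = bf88 → mismatch.

invalid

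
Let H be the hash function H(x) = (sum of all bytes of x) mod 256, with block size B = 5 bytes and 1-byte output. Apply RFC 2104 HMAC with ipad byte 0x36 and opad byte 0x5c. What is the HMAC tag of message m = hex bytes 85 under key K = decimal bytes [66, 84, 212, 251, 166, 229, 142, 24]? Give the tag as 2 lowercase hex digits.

37

Key decimal bytes [66, 84, 212, 251, 166, 229, 142, 24] = 42 54 d4 fb a6 e5 8e 18 is 8 bytes > B = 5, so hash it first: H(key) = 96, then zero-pad to 5 bytes: K' = 96 00 00 00 00.
K' ⊕ ipad = a0 36 36 36 36.  K' ⊕ opad = ca 5c 5c 5c 5c.
Inner input = (K'⊕ipad) ∥ m = a0 36 36 36 36 ∥ 85.
Inner hash: sum = 160+54+54+54+54+133 = 509; mod 256 = 253 → fd.
Outer input = (K'⊕opad) ∥ inner = ca 5c 5c 5c 5c ∥ fd.
Outer hash (tag): sum = 202+92+92+92+92+253 = 823; mod 256 = 55 → 37.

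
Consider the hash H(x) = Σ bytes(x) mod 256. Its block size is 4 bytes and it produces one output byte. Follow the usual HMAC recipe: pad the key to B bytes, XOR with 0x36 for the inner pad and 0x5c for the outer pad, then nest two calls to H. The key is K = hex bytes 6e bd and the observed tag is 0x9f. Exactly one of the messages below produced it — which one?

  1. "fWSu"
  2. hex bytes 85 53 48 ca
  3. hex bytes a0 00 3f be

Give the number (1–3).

Key hex bytes 6e bd is 2 bytes ≤ B = 4; zero-pad to 4 bytes: K' = 6e bd 00 00.
K' ⊕ ipad = 58 8b 36 36; K' ⊕ opad = 32 e1 5c 5c.
m1: inner = H(58 8b 36 36 66 57 53 75) = d4; tag = H(32 e1 5c 5c d4) = 9f ← matches
m2: inner = H(58 8b 36 36 85 53 48 ca) = 39; tag = H(32 e1 5c 5c 39) = 04
m3: inner = H(58 8b 36 36 a0 00 3f be) = ec; tag = H(32 e1 5c 5c ec) = b7

1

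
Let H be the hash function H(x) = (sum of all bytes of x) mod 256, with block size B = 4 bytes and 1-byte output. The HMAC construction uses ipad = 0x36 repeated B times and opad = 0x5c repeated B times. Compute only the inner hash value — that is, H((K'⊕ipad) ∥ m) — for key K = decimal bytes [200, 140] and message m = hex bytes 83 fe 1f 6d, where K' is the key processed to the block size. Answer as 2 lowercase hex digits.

Key decimal bytes [200, 140] = c8 8c is 2 bytes ≤ B = 4; zero-pad to 4 bytes: K' = c8 8c 00 00.
K' ⊕ ipad = fe ba 36 36.
Inner input = fe ba 36 36 ∥ 83 fe 1f 6d.
Inner hash: sum = 254+186+54+54+131+254+31+109 = 1073; mod 256 = 49 → 31.

31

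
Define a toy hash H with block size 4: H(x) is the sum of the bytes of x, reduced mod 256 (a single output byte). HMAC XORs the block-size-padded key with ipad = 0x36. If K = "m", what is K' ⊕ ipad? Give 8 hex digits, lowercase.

5b363636

Key "m" = 6d is 1 byte ≤ B = 4; zero-pad to 4 bytes: K' = 6d 00 00 00.
XOR each byte with 0x36: 6d⊕36=5b, 00⊕36=36, 00⊕36=36, 00⊕36=36.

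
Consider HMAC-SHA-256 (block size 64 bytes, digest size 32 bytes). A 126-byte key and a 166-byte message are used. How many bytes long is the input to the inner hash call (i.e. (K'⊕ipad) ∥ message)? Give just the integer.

Key is 126 > 64 bytes, so it is hashed to 32 bytes then zero-padded to 64: |K'| = 64.
Inner input = (K'⊕ipad) ∥ m → 64 + 166 = 230 bytes.

230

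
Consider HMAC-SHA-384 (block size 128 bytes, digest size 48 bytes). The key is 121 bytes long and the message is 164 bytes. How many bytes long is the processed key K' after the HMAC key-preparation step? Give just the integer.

128

Key is 121 ≤ 128 bytes, zero-padded: |K'| = 128.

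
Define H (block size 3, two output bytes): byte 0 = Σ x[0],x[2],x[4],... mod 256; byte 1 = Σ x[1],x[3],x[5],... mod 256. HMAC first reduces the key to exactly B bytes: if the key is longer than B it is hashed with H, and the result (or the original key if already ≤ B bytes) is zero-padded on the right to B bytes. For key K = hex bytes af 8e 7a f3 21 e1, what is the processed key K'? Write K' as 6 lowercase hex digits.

|K| = 6 > B = 3, so first hash the key.
H(K): even-index sum = 330 mod 256 = 74; odd-index sum = 610 mod 256 = 98 → 4a 62.
Zero-pad H(K) = 4a 62 to 3 bytes: K' = 4a 62 00.

4a6200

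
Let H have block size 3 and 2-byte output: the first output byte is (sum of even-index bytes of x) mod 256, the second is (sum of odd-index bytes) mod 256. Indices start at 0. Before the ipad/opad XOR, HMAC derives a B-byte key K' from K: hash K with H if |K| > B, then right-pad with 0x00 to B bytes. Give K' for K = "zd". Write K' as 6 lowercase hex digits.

7a6400

Key "zd" = 7a 64 is 2 bytes ≤ B = 3; zero-pad to 3 bytes: K' = 7a 64 00.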